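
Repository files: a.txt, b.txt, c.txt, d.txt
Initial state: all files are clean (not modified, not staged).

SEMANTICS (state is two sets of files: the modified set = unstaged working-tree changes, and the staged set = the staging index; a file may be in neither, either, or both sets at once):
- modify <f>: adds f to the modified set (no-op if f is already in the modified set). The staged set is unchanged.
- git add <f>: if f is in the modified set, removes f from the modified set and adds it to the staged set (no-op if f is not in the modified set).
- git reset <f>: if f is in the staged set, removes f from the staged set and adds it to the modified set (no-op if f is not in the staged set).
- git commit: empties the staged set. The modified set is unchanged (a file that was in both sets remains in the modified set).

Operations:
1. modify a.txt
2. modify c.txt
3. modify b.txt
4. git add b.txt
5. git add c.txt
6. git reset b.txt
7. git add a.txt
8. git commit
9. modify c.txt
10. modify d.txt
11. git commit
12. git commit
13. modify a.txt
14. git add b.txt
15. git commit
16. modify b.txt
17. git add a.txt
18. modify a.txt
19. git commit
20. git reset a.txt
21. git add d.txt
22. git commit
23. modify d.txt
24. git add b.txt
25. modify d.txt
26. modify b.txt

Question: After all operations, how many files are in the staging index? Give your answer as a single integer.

After op 1 (modify a.txt): modified={a.txt} staged={none}
After op 2 (modify c.txt): modified={a.txt, c.txt} staged={none}
After op 3 (modify b.txt): modified={a.txt, b.txt, c.txt} staged={none}
After op 4 (git add b.txt): modified={a.txt, c.txt} staged={b.txt}
After op 5 (git add c.txt): modified={a.txt} staged={b.txt, c.txt}
After op 6 (git reset b.txt): modified={a.txt, b.txt} staged={c.txt}
After op 7 (git add a.txt): modified={b.txt} staged={a.txt, c.txt}
After op 8 (git commit): modified={b.txt} staged={none}
After op 9 (modify c.txt): modified={b.txt, c.txt} staged={none}
After op 10 (modify d.txt): modified={b.txt, c.txt, d.txt} staged={none}
After op 11 (git commit): modified={b.txt, c.txt, d.txt} staged={none}
After op 12 (git commit): modified={b.txt, c.txt, d.txt} staged={none}
After op 13 (modify a.txt): modified={a.txt, b.txt, c.txt, d.txt} staged={none}
After op 14 (git add b.txt): modified={a.txt, c.txt, d.txt} staged={b.txt}
After op 15 (git commit): modified={a.txt, c.txt, d.txt} staged={none}
After op 16 (modify b.txt): modified={a.txt, b.txt, c.txt, d.txt} staged={none}
After op 17 (git add a.txt): modified={b.txt, c.txt, d.txt} staged={a.txt}
After op 18 (modify a.txt): modified={a.txt, b.txt, c.txt, d.txt} staged={a.txt}
After op 19 (git commit): modified={a.txt, b.txt, c.txt, d.txt} staged={none}
After op 20 (git reset a.txt): modified={a.txt, b.txt, c.txt, d.txt} staged={none}
After op 21 (git add d.txt): modified={a.txt, b.txt, c.txt} staged={d.txt}
After op 22 (git commit): modified={a.txt, b.txt, c.txt} staged={none}
After op 23 (modify d.txt): modified={a.txt, b.txt, c.txt, d.txt} staged={none}
After op 24 (git add b.txt): modified={a.txt, c.txt, d.txt} staged={b.txt}
After op 25 (modify d.txt): modified={a.txt, c.txt, d.txt} staged={b.txt}
After op 26 (modify b.txt): modified={a.txt, b.txt, c.txt, d.txt} staged={b.txt}
Final staged set: {b.txt} -> count=1

Answer: 1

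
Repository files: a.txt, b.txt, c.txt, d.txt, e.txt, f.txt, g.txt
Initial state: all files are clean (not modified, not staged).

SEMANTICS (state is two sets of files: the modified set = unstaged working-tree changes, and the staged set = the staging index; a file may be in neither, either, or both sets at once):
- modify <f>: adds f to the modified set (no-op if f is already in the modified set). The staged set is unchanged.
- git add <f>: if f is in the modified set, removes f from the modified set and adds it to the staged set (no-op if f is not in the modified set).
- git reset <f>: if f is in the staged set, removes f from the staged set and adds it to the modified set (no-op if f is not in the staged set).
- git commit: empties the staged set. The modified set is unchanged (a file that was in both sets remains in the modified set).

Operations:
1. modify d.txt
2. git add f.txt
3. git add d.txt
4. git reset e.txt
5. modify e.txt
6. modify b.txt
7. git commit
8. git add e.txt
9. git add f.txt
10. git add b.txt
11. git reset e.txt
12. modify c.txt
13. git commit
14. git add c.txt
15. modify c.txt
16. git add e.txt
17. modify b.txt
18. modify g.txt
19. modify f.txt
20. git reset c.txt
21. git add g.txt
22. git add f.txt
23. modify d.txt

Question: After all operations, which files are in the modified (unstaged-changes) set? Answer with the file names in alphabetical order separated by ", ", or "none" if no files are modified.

After op 1 (modify d.txt): modified={d.txt} staged={none}
After op 2 (git add f.txt): modified={d.txt} staged={none}
After op 3 (git add d.txt): modified={none} staged={d.txt}
After op 4 (git reset e.txt): modified={none} staged={d.txt}
After op 5 (modify e.txt): modified={e.txt} staged={d.txt}
After op 6 (modify b.txt): modified={b.txt, e.txt} staged={d.txt}
After op 7 (git commit): modified={b.txt, e.txt} staged={none}
After op 8 (git add e.txt): modified={b.txt} staged={e.txt}
After op 9 (git add f.txt): modified={b.txt} staged={e.txt}
After op 10 (git add b.txt): modified={none} staged={b.txt, e.txt}
After op 11 (git reset e.txt): modified={e.txt} staged={b.txt}
After op 12 (modify c.txt): modified={c.txt, e.txt} staged={b.txt}
After op 13 (git commit): modified={c.txt, e.txt} staged={none}
After op 14 (git add c.txt): modified={e.txt} staged={c.txt}
After op 15 (modify c.txt): modified={c.txt, e.txt} staged={c.txt}
After op 16 (git add e.txt): modified={c.txt} staged={c.txt, e.txt}
After op 17 (modify b.txt): modified={b.txt, c.txt} staged={c.txt, e.txt}
After op 18 (modify g.txt): modified={b.txt, c.txt, g.txt} staged={c.txt, e.txt}
After op 19 (modify f.txt): modified={b.txt, c.txt, f.txt, g.txt} staged={c.txt, e.txt}
After op 20 (git reset c.txt): modified={b.txt, c.txt, f.txt, g.txt} staged={e.txt}
After op 21 (git add g.txt): modified={b.txt, c.txt, f.txt} staged={e.txt, g.txt}
After op 22 (git add f.txt): modified={b.txt, c.txt} staged={e.txt, f.txt, g.txt}
After op 23 (modify d.txt): modified={b.txt, c.txt, d.txt} staged={e.txt, f.txt, g.txt}

Answer: b.txt, c.txt, d.txt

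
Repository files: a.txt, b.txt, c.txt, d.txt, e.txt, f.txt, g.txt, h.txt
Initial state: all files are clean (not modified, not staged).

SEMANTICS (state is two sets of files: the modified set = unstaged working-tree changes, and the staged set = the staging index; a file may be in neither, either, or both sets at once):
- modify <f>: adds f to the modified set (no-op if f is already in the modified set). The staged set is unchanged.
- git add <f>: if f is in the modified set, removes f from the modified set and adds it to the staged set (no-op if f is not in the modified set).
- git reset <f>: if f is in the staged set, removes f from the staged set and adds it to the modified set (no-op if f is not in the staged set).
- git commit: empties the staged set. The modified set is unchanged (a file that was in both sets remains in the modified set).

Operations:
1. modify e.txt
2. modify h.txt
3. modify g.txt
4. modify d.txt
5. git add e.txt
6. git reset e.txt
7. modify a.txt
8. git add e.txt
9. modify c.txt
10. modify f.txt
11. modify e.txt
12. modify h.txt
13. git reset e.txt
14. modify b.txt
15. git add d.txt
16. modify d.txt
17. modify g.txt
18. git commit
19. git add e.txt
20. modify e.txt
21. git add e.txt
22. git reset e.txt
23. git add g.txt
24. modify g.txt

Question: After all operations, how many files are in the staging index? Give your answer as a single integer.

Answer: 1

Derivation:
After op 1 (modify e.txt): modified={e.txt} staged={none}
After op 2 (modify h.txt): modified={e.txt, h.txt} staged={none}
After op 3 (modify g.txt): modified={e.txt, g.txt, h.txt} staged={none}
After op 4 (modify d.txt): modified={d.txt, e.txt, g.txt, h.txt} staged={none}
After op 5 (git add e.txt): modified={d.txt, g.txt, h.txt} staged={e.txt}
After op 6 (git reset e.txt): modified={d.txt, e.txt, g.txt, h.txt} staged={none}
After op 7 (modify a.txt): modified={a.txt, d.txt, e.txt, g.txt, h.txt} staged={none}
After op 8 (git add e.txt): modified={a.txt, d.txt, g.txt, h.txt} staged={e.txt}
After op 9 (modify c.txt): modified={a.txt, c.txt, d.txt, g.txt, h.txt} staged={e.txt}
After op 10 (modify f.txt): modified={a.txt, c.txt, d.txt, f.txt, g.txt, h.txt} staged={e.txt}
After op 11 (modify e.txt): modified={a.txt, c.txt, d.txt, e.txt, f.txt, g.txt, h.txt} staged={e.txt}
After op 12 (modify h.txt): modified={a.txt, c.txt, d.txt, e.txt, f.txt, g.txt, h.txt} staged={e.txt}
After op 13 (git reset e.txt): modified={a.txt, c.txt, d.txt, e.txt, f.txt, g.txt, h.txt} staged={none}
After op 14 (modify b.txt): modified={a.txt, b.txt, c.txt, d.txt, e.txt, f.txt, g.txt, h.txt} staged={none}
After op 15 (git add d.txt): modified={a.txt, b.txt, c.txt, e.txt, f.txt, g.txt, h.txt} staged={d.txt}
After op 16 (modify d.txt): modified={a.txt, b.txt, c.txt, d.txt, e.txt, f.txt, g.txt, h.txt} staged={d.txt}
After op 17 (modify g.txt): modified={a.txt, b.txt, c.txt, d.txt, e.txt, f.txt, g.txt, h.txt} staged={d.txt}
After op 18 (git commit): modified={a.txt, b.txt, c.txt, d.txt, e.txt, f.txt, g.txt, h.txt} staged={none}
After op 19 (git add e.txt): modified={a.txt, b.txt, c.txt, d.txt, f.txt, g.txt, h.txt} staged={e.txt}
After op 20 (modify e.txt): modified={a.txt, b.txt, c.txt, d.txt, e.txt, f.txt, g.txt, h.txt} staged={e.txt}
After op 21 (git add e.txt): modified={a.txt, b.txt, c.txt, d.txt, f.txt, g.txt, h.txt} staged={e.txt}
After op 22 (git reset e.txt): modified={a.txt, b.txt, c.txt, d.txt, e.txt, f.txt, g.txt, h.txt} staged={none}
After op 23 (git add g.txt): modified={a.txt, b.txt, c.txt, d.txt, e.txt, f.txt, h.txt} staged={g.txt}
After op 24 (modify g.txt): modified={a.txt, b.txt, c.txt, d.txt, e.txt, f.txt, g.txt, h.txt} staged={g.txt}
Final staged set: {g.txt} -> count=1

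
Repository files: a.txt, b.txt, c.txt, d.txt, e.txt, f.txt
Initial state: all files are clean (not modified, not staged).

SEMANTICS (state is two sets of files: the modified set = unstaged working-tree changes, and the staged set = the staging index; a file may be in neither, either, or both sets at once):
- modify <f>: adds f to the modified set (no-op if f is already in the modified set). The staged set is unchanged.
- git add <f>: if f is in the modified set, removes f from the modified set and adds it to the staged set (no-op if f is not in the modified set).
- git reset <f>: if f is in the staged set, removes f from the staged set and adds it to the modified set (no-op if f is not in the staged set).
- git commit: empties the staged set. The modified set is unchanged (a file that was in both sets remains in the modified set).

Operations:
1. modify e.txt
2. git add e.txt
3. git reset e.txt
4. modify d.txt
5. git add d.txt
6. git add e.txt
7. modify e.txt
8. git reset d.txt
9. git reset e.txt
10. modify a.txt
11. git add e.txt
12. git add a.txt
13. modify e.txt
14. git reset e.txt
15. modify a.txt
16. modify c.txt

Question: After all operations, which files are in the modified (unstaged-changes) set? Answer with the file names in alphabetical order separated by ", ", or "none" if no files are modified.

After op 1 (modify e.txt): modified={e.txt} staged={none}
After op 2 (git add e.txt): modified={none} staged={e.txt}
After op 3 (git reset e.txt): modified={e.txt} staged={none}
After op 4 (modify d.txt): modified={d.txt, e.txt} staged={none}
After op 5 (git add d.txt): modified={e.txt} staged={d.txt}
After op 6 (git add e.txt): modified={none} staged={d.txt, e.txt}
After op 7 (modify e.txt): modified={e.txt} staged={d.txt, e.txt}
After op 8 (git reset d.txt): modified={d.txt, e.txt} staged={e.txt}
After op 9 (git reset e.txt): modified={d.txt, e.txt} staged={none}
After op 10 (modify a.txt): modified={a.txt, d.txt, e.txt} staged={none}
After op 11 (git add e.txt): modified={a.txt, d.txt} staged={e.txt}
After op 12 (git add a.txt): modified={d.txt} staged={a.txt, e.txt}
After op 13 (modify e.txt): modified={d.txt, e.txt} staged={a.txt, e.txt}
After op 14 (git reset e.txt): modified={d.txt, e.txt} staged={a.txt}
After op 15 (modify a.txt): modified={a.txt, d.txt, e.txt} staged={a.txt}
After op 16 (modify c.txt): modified={a.txt, c.txt, d.txt, e.txt} staged={a.txt}

Answer: a.txt, c.txt, d.txt, e.txt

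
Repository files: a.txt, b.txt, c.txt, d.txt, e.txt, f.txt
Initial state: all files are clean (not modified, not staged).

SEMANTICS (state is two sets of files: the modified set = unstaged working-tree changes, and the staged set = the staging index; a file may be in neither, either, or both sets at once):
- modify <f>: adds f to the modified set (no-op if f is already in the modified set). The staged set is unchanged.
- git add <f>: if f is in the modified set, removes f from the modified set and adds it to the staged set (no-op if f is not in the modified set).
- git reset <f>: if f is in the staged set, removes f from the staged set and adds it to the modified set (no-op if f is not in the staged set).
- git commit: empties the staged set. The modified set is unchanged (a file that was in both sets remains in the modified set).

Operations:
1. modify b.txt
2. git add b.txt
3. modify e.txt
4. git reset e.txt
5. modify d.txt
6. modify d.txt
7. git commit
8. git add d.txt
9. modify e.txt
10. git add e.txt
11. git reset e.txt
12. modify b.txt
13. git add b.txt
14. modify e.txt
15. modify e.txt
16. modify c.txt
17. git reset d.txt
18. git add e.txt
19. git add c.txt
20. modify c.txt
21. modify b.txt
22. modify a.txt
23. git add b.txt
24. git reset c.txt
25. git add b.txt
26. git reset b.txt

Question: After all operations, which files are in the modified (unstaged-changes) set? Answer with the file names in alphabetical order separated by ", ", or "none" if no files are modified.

After op 1 (modify b.txt): modified={b.txt} staged={none}
After op 2 (git add b.txt): modified={none} staged={b.txt}
After op 3 (modify e.txt): modified={e.txt} staged={b.txt}
After op 4 (git reset e.txt): modified={e.txt} staged={b.txt}
After op 5 (modify d.txt): modified={d.txt, e.txt} staged={b.txt}
After op 6 (modify d.txt): modified={d.txt, e.txt} staged={b.txt}
After op 7 (git commit): modified={d.txt, e.txt} staged={none}
After op 8 (git add d.txt): modified={e.txt} staged={d.txt}
After op 9 (modify e.txt): modified={e.txt} staged={d.txt}
After op 10 (git add e.txt): modified={none} staged={d.txt, e.txt}
After op 11 (git reset e.txt): modified={e.txt} staged={d.txt}
After op 12 (modify b.txt): modified={b.txt, e.txt} staged={d.txt}
After op 13 (git add b.txt): modified={e.txt} staged={b.txt, d.txt}
After op 14 (modify e.txt): modified={e.txt} staged={b.txt, d.txt}
After op 15 (modify e.txt): modified={e.txt} staged={b.txt, d.txt}
After op 16 (modify c.txt): modified={c.txt, e.txt} staged={b.txt, d.txt}
After op 17 (git reset d.txt): modified={c.txt, d.txt, e.txt} staged={b.txt}
After op 18 (git add e.txt): modified={c.txt, d.txt} staged={b.txt, e.txt}
After op 19 (git add c.txt): modified={d.txt} staged={b.txt, c.txt, e.txt}
After op 20 (modify c.txt): modified={c.txt, d.txt} staged={b.txt, c.txt, e.txt}
After op 21 (modify b.txt): modified={b.txt, c.txt, d.txt} staged={b.txt, c.txt, e.txt}
After op 22 (modify a.txt): modified={a.txt, b.txt, c.txt, d.txt} staged={b.txt, c.txt, e.txt}
After op 23 (git add b.txt): modified={a.txt, c.txt, d.txt} staged={b.txt, c.txt, e.txt}
After op 24 (git reset c.txt): modified={a.txt, c.txt, d.txt} staged={b.txt, e.txt}
After op 25 (git add b.txt): modified={a.txt, c.txt, d.txt} staged={b.txt, e.txt}
After op 26 (git reset b.txt): modified={a.txt, b.txt, c.txt, d.txt} staged={e.txt}

Answer: a.txt, b.txt, c.txt, d.txt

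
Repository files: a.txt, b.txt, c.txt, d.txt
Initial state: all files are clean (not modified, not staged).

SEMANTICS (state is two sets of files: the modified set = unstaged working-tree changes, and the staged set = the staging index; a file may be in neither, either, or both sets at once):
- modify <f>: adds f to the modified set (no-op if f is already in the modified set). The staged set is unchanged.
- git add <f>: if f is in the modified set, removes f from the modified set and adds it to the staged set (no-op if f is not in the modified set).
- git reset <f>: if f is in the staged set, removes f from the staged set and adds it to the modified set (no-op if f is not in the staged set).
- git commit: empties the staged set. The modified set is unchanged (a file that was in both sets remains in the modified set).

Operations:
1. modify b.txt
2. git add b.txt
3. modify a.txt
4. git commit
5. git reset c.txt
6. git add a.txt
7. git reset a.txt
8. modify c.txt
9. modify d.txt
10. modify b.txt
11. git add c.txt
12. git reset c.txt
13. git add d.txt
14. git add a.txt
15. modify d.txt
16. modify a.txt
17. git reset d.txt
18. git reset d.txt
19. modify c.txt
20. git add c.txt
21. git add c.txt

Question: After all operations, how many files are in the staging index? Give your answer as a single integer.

After op 1 (modify b.txt): modified={b.txt} staged={none}
After op 2 (git add b.txt): modified={none} staged={b.txt}
After op 3 (modify a.txt): modified={a.txt} staged={b.txt}
After op 4 (git commit): modified={a.txt} staged={none}
After op 5 (git reset c.txt): modified={a.txt} staged={none}
After op 6 (git add a.txt): modified={none} staged={a.txt}
After op 7 (git reset a.txt): modified={a.txt} staged={none}
After op 8 (modify c.txt): modified={a.txt, c.txt} staged={none}
After op 9 (modify d.txt): modified={a.txt, c.txt, d.txt} staged={none}
After op 10 (modify b.txt): modified={a.txt, b.txt, c.txt, d.txt} staged={none}
After op 11 (git add c.txt): modified={a.txt, b.txt, d.txt} staged={c.txt}
After op 12 (git reset c.txt): modified={a.txt, b.txt, c.txt, d.txt} staged={none}
After op 13 (git add d.txt): modified={a.txt, b.txt, c.txt} staged={d.txt}
After op 14 (git add a.txt): modified={b.txt, c.txt} staged={a.txt, d.txt}
After op 15 (modify d.txt): modified={b.txt, c.txt, d.txt} staged={a.txt, d.txt}
After op 16 (modify a.txt): modified={a.txt, b.txt, c.txt, d.txt} staged={a.txt, d.txt}
After op 17 (git reset d.txt): modified={a.txt, b.txt, c.txt, d.txt} staged={a.txt}
After op 18 (git reset d.txt): modified={a.txt, b.txt, c.txt, d.txt} staged={a.txt}
After op 19 (modify c.txt): modified={a.txt, b.txt, c.txt, d.txt} staged={a.txt}
After op 20 (git add c.txt): modified={a.txt, b.txt, d.txt} staged={a.txt, c.txt}
After op 21 (git add c.txt): modified={a.txt, b.txt, d.txt} staged={a.txt, c.txt}
Final staged set: {a.txt, c.txt} -> count=2

Answer: 2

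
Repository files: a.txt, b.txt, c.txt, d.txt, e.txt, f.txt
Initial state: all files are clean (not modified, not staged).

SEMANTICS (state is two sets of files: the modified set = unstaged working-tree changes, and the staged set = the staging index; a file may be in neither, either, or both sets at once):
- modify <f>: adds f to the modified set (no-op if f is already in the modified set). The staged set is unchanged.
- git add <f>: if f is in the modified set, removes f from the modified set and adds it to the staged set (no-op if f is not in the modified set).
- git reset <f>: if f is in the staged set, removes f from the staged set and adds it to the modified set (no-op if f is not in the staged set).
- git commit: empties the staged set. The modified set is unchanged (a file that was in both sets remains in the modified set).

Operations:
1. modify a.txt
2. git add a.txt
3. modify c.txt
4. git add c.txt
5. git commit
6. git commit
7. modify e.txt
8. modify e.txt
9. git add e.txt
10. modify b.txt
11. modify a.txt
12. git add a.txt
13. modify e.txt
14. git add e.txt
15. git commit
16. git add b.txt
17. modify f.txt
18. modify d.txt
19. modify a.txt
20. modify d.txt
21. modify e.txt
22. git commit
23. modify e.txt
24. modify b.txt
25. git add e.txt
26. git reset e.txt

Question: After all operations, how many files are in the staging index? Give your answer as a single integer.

After op 1 (modify a.txt): modified={a.txt} staged={none}
After op 2 (git add a.txt): modified={none} staged={a.txt}
After op 3 (modify c.txt): modified={c.txt} staged={a.txt}
After op 4 (git add c.txt): modified={none} staged={a.txt, c.txt}
After op 5 (git commit): modified={none} staged={none}
After op 6 (git commit): modified={none} staged={none}
After op 7 (modify e.txt): modified={e.txt} staged={none}
After op 8 (modify e.txt): modified={e.txt} staged={none}
After op 9 (git add e.txt): modified={none} staged={e.txt}
After op 10 (modify b.txt): modified={b.txt} staged={e.txt}
After op 11 (modify a.txt): modified={a.txt, b.txt} staged={e.txt}
After op 12 (git add a.txt): modified={b.txt} staged={a.txt, e.txt}
After op 13 (modify e.txt): modified={b.txt, e.txt} staged={a.txt, e.txt}
After op 14 (git add e.txt): modified={b.txt} staged={a.txt, e.txt}
After op 15 (git commit): modified={b.txt} staged={none}
After op 16 (git add b.txt): modified={none} staged={b.txt}
After op 17 (modify f.txt): modified={f.txt} staged={b.txt}
After op 18 (modify d.txt): modified={d.txt, f.txt} staged={b.txt}
After op 19 (modify a.txt): modified={a.txt, d.txt, f.txt} staged={b.txt}
After op 20 (modify d.txt): modified={a.txt, d.txt, f.txt} staged={b.txt}
After op 21 (modify e.txt): modified={a.txt, d.txt, e.txt, f.txt} staged={b.txt}
After op 22 (git commit): modified={a.txt, d.txt, e.txt, f.txt} staged={none}
After op 23 (modify e.txt): modified={a.txt, d.txt, e.txt, f.txt} staged={none}
After op 24 (modify b.txt): modified={a.txt, b.txt, d.txt, e.txt, f.txt} staged={none}
After op 25 (git add e.txt): modified={a.txt, b.txt, d.txt, f.txt} staged={e.txt}
After op 26 (git reset e.txt): modified={a.txt, b.txt, d.txt, e.txt, f.txt} staged={none}
Final staged set: {none} -> count=0

Answer: 0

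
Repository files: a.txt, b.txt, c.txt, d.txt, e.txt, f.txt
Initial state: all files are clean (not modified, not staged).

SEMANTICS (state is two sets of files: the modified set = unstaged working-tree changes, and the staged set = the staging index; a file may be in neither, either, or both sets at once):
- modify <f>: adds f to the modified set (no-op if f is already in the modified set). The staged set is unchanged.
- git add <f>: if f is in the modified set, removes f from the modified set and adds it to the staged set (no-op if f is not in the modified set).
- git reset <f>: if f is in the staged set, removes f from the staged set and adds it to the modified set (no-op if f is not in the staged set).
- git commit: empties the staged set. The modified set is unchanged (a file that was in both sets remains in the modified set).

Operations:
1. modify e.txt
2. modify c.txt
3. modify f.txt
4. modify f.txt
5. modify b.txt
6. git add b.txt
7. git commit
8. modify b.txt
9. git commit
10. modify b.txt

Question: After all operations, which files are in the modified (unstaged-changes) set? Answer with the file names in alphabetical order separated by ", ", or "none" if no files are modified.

Answer: b.txt, c.txt, e.txt, f.txt

Derivation:
After op 1 (modify e.txt): modified={e.txt} staged={none}
After op 2 (modify c.txt): modified={c.txt, e.txt} staged={none}
After op 3 (modify f.txt): modified={c.txt, e.txt, f.txt} staged={none}
After op 4 (modify f.txt): modified={c.txt, e.txt, f.txt} staged={none}
After op 5 (modify b.txt): modified={b.txt, c.txt, e.txt, f.txt} staged={none}
After op 6 (git add b.txt): modified={c.txt, e.txt, f.txt} staged={b.txt}
After op 7 (git commit): modified={c.txt, e.txt, f.txt} staged={none}
After op 8 (modify b.txt): modified={b.txt, c.txt, e.txt, f.txt} staged={none}
After op 9 (git commit): modified={b.txt, c.txt, e.txt, f.txt} staged={none}
After op 10 (modify b.txt): modified={b.txt, c.txt, e.txt, f.txt} staged={none}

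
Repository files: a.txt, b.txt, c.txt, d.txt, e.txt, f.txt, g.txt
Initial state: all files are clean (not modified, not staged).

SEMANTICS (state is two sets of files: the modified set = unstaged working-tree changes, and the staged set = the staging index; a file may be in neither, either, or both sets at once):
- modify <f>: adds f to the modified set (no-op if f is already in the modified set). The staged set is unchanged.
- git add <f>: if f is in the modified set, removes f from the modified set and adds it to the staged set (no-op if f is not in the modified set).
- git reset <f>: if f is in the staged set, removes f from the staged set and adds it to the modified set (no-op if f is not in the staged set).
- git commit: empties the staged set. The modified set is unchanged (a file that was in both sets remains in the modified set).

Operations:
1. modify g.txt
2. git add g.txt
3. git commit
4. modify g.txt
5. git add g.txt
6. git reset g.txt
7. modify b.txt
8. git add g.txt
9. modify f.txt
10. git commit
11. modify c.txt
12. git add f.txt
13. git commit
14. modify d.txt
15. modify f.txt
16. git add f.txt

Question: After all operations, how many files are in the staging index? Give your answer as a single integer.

Answer: 1

Derivation:
After op 1 (modify g.txt): modified={g.txt} staged={none}
After op 2 (git add g.txt): modified={none} staged={g.txt}
After op 3 (git commit): modified={none} staged={none}
After op 4 (modify g.txt): modified={g.txt} staged={none}
After op 5 (git add g.txt): modified={none} staged={g.txt}
After op 6 (git reset g.txt): modified={g.txt} staged={none}
After op 7 (modify b.txt): modified={b.txt, g.txt} staged={none}
After op 8 (git add g.txt): modified={b.txt} staged={g.txt}
After op 9 (modify f.txt): modified={b.txt, f.txt} staged={g.txt}
After op 10 (git commit): modified={b.txt, f.txt} staged={none}
After op 11 (modify c.txt): modified={b.txt, c.txt, f.txt} staged={none}
After op 12 (git add f.txt): modified={b.txt, c.txt} staged={f.txt}
After op 13 (git commit): modified={b.txt, c.txt} staged={none}
After op 14 (modify d.txt): modified={b.txt, c.txt, d.txt} staged={none}
After op 15 (modify f.txt): modified={b.txt, c.txt, d.txt, f.txt} staged={none}
After op 16 (git add f.txt): modified={b.txt, c.txt, d.txt} staged={f.txt}
Final staged set: {f.txt} -> count=1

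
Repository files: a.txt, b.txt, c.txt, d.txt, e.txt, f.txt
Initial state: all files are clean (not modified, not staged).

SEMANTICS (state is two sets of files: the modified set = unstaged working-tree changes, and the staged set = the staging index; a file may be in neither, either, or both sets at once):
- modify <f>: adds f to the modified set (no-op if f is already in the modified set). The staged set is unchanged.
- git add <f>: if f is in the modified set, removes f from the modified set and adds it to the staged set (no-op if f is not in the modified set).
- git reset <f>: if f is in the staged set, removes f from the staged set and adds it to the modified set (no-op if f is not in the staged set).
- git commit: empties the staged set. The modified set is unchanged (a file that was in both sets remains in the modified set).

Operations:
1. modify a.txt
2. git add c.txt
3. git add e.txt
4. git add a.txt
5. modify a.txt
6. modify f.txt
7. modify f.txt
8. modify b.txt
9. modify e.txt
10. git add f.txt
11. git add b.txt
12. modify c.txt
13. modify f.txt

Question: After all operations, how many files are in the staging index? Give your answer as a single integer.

Answer: 3

Derivation:
After op 1 (modify a.txt): modified={a.txt} staged={none}
After op 2 (git add c.txt): modified={a.txt} staged={none}
After op 3 (git add e.txt): modified={a.txt} staged={none}
After op 4 (git add a.txt): modified={none} staged={a.txt}
After op 5 (modify a.txt): modified={a.txt} staged={a.txt}
After op 6 (modify f.txt): modified={a.txt, f.txt} staged={a.txt}
After op 7 (modify f.txt): modified={a.txt, f.txt} staged={a.txt}
After op 8 (modify b.txt): modified={a.txt, b.txt, f.txt} staged={a.txt}
After op 9 (modify e.txt): modified={a.txt, b.txt, e.txt, f.txt} staged={a.txt}
After op 10 (git add f.txt): modified={a.txt, b.txt, e.txt} staged={a.txt, f.txt}
After op 11 (git add b.txt): modified={a.txt, e.txt} staged={a.txt, b.txt, f.txt}
After op 12 (modify c.txt): modified={a.txt, c.txt, e.txt} staged={a.txt, b.txt, f.txt}
After op 13 (modify f.txt): modified={a.txt, c.txt, e.txt, f.txt} staged={a.txt, b.txt, f.txt}
Final staged set: {a.txt, b.txt, f.txt} -> count=3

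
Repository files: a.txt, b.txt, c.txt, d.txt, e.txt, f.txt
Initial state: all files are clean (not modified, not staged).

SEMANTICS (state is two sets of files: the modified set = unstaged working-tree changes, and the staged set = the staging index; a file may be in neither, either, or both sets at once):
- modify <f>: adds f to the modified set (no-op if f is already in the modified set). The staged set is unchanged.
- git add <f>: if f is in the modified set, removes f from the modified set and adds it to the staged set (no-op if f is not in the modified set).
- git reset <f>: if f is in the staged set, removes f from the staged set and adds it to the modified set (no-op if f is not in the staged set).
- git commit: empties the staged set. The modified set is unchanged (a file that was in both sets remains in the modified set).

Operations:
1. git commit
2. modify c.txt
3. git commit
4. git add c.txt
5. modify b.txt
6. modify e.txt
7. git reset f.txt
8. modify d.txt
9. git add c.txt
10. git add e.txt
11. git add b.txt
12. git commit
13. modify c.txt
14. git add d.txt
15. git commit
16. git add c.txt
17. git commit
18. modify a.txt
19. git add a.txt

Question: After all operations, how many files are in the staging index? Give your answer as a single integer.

After op 1 (git commit): modified={none} staged={none}
After op 2 (modify c.txt): modified={c.txt} staged={none}
After op 3 (git commit): modified={c.txt} staged={none}
After op 4 (git add c.txt): modified={none} staged={c.txt}
After op 5 (modify b.txt): modified={b.txt} staged={c.txt}
After op 6 (modify e.txt): modified={b.txt, e.txt} staged={c.txt}
After op 7 (git reset f.txt): modified={b.txt, e.txt} staged={c.txt}
After op 8 (modify d.txt): modified={b.txt, d.txt, e.txt} staged={c.txt}
After op 9 (git add c.txt): modified={b.txt, d.txt, e.txt} staged={c.txt}
After op 10 (git add e.txt): modified={b.txt, d.txt} staged={c.txt, e.txt}
After op 11 (git add b.txt): modified={d.txt} staged={b.txt, c.txt, e.txt}
After op 12 (git commit): modified={d.txt} staged={none}
After op 13 (modify c.txt): modified={c.txt, d.txt} staged={none}
After op 14 (git add d.txt): modified={c.txt} staged={d.txt}
After op 15 (git commit): modified={c.txt} staged={none}
After op 16 (git add c.txt): modified={none} staged={c.txt}
After op 17 (git commit): modified={none} staged={none}
After op 18 (modify a.txt): modified={a.txt} staged={none}
After op 19 (git add a.txt): modified={none} staged={a.txt}
Final staged set: {a.txt} -> count=1

Answer: 1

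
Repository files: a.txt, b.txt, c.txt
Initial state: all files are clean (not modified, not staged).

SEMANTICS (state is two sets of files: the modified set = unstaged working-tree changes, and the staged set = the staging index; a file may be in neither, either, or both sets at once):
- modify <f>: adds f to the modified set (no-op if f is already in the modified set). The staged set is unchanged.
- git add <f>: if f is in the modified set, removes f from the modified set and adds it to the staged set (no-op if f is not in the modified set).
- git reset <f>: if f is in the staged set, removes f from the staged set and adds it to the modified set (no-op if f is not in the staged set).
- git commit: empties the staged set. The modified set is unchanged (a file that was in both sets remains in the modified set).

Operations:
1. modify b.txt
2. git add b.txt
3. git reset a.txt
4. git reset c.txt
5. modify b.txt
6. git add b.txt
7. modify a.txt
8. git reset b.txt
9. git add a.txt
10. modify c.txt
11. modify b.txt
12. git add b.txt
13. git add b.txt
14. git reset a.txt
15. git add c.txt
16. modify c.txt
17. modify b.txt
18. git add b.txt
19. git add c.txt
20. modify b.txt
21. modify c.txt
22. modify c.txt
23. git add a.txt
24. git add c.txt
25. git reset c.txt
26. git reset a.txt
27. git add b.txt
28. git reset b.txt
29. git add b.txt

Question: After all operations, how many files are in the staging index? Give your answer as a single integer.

Answer: 1

Derivation:
After op 1 (modify b.txt): modified={b.txt} staged={none}
After op 2 (git add b.txt): modified={none} staged={b.txt}
After op 3 (git reset a.txt): modified={none} staged={b.txt}
After op 4 (git reset c.txt): modified={none} staged={b.txt}
After op 5 (modify b.txt): modified={b.txt} staged={b.txt}
After op 6 (git add b.txt): modified={none} staged={b.txt}
After op 7 (modify a.txt): modified={a.txt} staged={b.txt}
After op 8 (git reset b.txt): modified={a.txt, b.txt} staged={none}
After op 9 (git add a.txt): modified={b.txt} staged={a.txt}
After op 10 (modify c.txt): modified={b.txt, c.txt} staged={a.txt}
After op 11 (modify b.txt): modified={b.txt, c.txt} staged={a.txt}
After op 12 (git add b.txt): modified={c.txt} staged={a.txt, b.txt}
After op 13 (git add b.txt): modified={c.txt} staged={a.txt, b.txt}
After op 14 (git reset a.txt): modified={a.txt, c.txt} staged={b.txt}
After op 15 (git add c.txt): modified={a.txt} staged={b.txt, c.txt}
After op 16 (modify c.txt): modified={a.txt, c.txt} staged={b.txt, c.txt}
After op 17 (modify b.txt): modified={a.txt, b.txt, c.txt} staged={b.txt, c.txt}
After op 18 (git add b.txt): modified={a.txt, c.txt} staged={b.txt, c.txt}
After op 19 (git add c.txt): modified={a.txt} staged={b.txt, c.txt}
After op 20 (modify b.txt): modified={a.txt, b.txt} staged={b.txt, c.txt}
After op 21 (modify c.txt): modified={a.txt, b.txt, c.txt} staged={b.txt, c.txt}
After op 22 (modify c.txt): modified={a.txt, b.txt, c.txt} staged={b.txt, c.txt}
After op 23 (git add a.txt): modified={b.txt, c.txt} staged={a.txt, b.txt, c.txt}
After op 24 (git add c.txt): modified={b.txt} staged={a.txt, b.txt, c.txt}
After op 25 (git reset c.txt): modified={b.txt, c.txt} staged={a.txt, b.txt}
After op 26 (git reset a.txt): modified={a.txt, b.txt, c.txt} staged={b.txt}
After op 27 (git add b.txt): modified={a.txt, c.txt} staged={b.txt}
After op 28 (git reset b.txt): modified={a.txt, b.txt, c.txt} staged={none}
After op 29 (git add b.txt): modified={a.txt, c.txt} staged={b.txt}
Final staged set: {b.txt} -> count=1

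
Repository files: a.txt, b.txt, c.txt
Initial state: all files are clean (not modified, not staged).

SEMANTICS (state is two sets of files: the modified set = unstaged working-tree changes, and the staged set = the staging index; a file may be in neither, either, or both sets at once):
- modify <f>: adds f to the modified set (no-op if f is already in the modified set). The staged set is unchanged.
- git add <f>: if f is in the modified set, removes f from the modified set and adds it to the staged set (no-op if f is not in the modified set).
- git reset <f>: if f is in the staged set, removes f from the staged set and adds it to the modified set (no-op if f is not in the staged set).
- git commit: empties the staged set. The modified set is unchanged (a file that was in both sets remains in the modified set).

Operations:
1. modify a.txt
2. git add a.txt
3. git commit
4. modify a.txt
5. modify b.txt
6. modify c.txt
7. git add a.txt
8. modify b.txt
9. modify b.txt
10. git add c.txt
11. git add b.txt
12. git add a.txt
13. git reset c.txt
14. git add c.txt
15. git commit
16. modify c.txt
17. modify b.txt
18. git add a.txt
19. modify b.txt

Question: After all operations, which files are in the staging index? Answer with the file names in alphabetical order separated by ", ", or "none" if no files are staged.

Answer: none

Derivation:
After op 1 (modify a.txt): modified={a.txt} staged={none}
After op 2 (git add a.txt): modified={none} staged={a.txt}
After op 3 (git commit): modified={none} staged={none}
After op 4 (modify a.txt): modified={a.txt} staged={none}
After op 5 (modify b.txt): modified={a.txt, b.txt} staged={none}
After op 6 (modify c.txt): modified={a.txt, b.txt, c.txt} staged={none}
After op 7 (git add a.txt): modified={b.txt, c.txt} staged={a.txt}
After op 8 (modify b.txt): modified={b.txt, c.txt} staged={a.txt}
After op 9 (modify b.txt): modified={b.txt, c.txt} staged={a.txt}
After op 10 (git add c.txt): modified={b.txt} staged={a.txt, c.txt}
After op 11 (git add b.txt): modified={none} staged={a.txt, b.txt, c.txt}
After op 12 (git add a.txt): modified={none} staged={a.txt, b.txt, c.txt}
After op 13 (git reset c.txt): modified={c.txt} staged={a.txt, b.txt}
After op 14 (git add c.txt): modified={none} staged={a.txt, b.txt, c.txt}
After op 15 (git commit): modified={none} staged={none}
After op 16 (modify c.txt): modified={c.txt} staged={none}
After op 17 (modify b.txt): modified={b.txt, c.txt} staged={none}
After op 18 (git add a.txt): modified={b.txt, c.txt} staged={none}
After op 19 (modify b.txt): modified={b.txt, c.txt} staged={none}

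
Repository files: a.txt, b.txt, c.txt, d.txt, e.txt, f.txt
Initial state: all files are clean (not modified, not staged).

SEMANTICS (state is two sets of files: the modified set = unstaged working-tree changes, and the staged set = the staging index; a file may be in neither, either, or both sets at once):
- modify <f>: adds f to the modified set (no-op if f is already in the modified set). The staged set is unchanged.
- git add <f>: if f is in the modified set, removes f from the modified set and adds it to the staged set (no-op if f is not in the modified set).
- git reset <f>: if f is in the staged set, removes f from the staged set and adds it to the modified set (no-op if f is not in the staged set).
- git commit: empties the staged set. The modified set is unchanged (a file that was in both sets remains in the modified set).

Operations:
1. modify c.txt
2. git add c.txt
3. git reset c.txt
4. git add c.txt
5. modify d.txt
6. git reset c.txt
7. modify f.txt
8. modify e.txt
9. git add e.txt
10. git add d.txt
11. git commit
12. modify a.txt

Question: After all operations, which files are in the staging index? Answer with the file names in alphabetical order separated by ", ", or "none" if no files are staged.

After op 1 (modify c.txt): modified={c.txt} staged={none}
After op 2 (git add c.txt): modified={none} staged={c.txt}
After op 3 (git reset c.txt): modified={c.txt} staged={none}
After op 4 (git add c.txt): modified={none} staged={c.txt}
After op 5 (modify d.txt): modified={d.txt} staged={c.txt}
After op 6 (git reset c.txt): modified={c.txt, d.txt} staged={none}
After op 7 (modify f.txt): modified={c.txt, d.txt, f.txt} staged={none}
After op 8 (modify e.txt): modified={c.txt, d.txt, e.txt, f.txt} staged={none}
After op 9 (git add e.txt): modified={c.txt, d.txt, f.txt} staged={e.txt}
After op 10 (git add d.txt): modified={c.txt, f.txt} staged={d.txt, e.txt}
After op 11 (git commit): modified={c.txt, f.txt} staged={none}
After op 12 (modify a.txt): modified={a.txt, c.txt, f.txt} staged={none}

Answer: none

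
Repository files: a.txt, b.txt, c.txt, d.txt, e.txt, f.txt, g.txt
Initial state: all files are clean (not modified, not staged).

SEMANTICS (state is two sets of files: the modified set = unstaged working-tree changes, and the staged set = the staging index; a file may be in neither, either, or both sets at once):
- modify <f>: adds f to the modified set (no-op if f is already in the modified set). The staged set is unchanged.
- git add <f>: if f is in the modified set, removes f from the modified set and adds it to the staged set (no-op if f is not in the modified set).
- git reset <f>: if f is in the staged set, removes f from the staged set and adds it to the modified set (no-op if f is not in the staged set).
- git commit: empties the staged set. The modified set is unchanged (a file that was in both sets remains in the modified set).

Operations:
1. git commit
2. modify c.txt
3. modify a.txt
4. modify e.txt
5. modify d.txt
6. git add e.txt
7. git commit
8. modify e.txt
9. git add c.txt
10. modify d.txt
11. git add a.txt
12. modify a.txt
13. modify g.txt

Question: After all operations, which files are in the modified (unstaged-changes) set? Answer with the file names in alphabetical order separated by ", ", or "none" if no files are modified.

Answer: a.txt, d.txt, e.txt, g.txt

Derivation:
After op 1 (git commit): modified={none} staged={none}
After op 2 (modify c.txt): modified={c.txt} staged={none}
After op 3 (modify a.txt): modified={a.txt, c.txt} staged={none}
After op 4 (modify e.txt): modified={a.txt, c.txt, e.txt} staged={none}
After op 5 (modify d.txt): modified={a.txt, c.txt, d.txt, e.txt} staged={none}
After op 6 (git add e.txt): modified={a.txt, c.txt, d.txt} staged={e.txt}
After op 7 (git commit): modified={a.txt, c.txt, d.txt} staged={none}
After op 8 (modify e.txt): modified={a.txt, c.txt, d.txt, e.txt} staged={none}
After op 9 (git add c.txt): modified={a.txt, d.txt, e.txt} staged={c.txt}
After op 10 (modify d.txt): modified={a.txt, d.txt, e.txt} staged={c.txt}
After op 11 (git add a.txt): modified={d.txt, e.txt} staged={a.txt, c.txt}
After op 12 (modify a.txt): modified={a.txt, d.txt, e.txt} staged={a.txt, c.txt}
After op 13 (modify g.txt): modified={a.txt, d.txt, e.txt, g.txt} staged={a.txt, c.txt}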